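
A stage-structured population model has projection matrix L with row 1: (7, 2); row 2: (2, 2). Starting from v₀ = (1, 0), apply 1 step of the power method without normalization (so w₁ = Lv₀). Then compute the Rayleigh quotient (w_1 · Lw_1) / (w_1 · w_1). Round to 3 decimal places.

w1 = Lv₀ = (7·1 + 2·0; 2·1 + 2·0) = (7, 2)
Lw1 = (53, 18)
w1·Lw1 = 7·53 + 2·18 = 407; w1·w1 = 7·7 + 2·2 = 53
λ ≈ 407/53 = 7.679

7.679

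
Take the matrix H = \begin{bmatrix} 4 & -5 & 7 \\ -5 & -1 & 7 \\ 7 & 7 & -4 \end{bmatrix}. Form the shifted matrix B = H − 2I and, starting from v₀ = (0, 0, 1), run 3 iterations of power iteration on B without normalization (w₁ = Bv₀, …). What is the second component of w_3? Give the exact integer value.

B = H − 2I has rows (2, -5, 7); (-5, -3, 7); (7, 7, -6)
w1 = Bv₀ = (2·0 + (-5)·0 + 7·1; (-5)·0 + (-3)·0 + 7·1; 7·0 + 7·0 + (-6)·1) = (7, 7, -6)
w2 = Bw1 = (2·7 + (-5)·7 + 7·(-6); (-5)·7 + (-3)·7 + 7·(-6); 7·7 + 7·7 + (-6)·(-6)) = (-63, -98, 134)
w3 = Bw2 = (1302, 1547, -1931)
Requested component of w3: 1547

1547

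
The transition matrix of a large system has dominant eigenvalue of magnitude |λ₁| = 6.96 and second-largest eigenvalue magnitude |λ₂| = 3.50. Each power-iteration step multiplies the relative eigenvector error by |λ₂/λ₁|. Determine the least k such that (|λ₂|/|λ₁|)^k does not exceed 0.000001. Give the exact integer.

21

|λ₂/λ₁| = 3.50/6.96 = 0.50287
Need k ≥ ln(0.000001) / ln(0.50287) = -13.8155 / -0.6874 ≈ 20.098
Smallest integer k satisfying the bound: 21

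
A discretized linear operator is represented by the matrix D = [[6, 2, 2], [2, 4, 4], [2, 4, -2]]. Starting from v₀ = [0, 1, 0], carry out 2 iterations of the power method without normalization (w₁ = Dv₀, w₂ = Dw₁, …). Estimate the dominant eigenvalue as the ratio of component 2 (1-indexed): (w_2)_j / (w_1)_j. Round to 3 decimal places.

λ ≈ 9.000

w1 = Dv₀ = (2, 4, 4)
w2 = Dw1 = (28, 36, 12)
Ratio at component: 36 / 4 = 9.000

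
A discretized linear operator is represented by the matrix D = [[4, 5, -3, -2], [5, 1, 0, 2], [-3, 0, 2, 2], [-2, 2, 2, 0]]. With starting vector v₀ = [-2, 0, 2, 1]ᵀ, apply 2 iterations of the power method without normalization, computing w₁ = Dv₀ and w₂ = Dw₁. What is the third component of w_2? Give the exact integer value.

88

w1 = Dv₀ = (4·(-2) + 5·0 + (-3)·2 + (-2)·1; 5·(-2) + 1·0 + 0·2 + 2·1; (-3)·(-2) + 0·0 + 2·2 + 2·1; (-2)·(-2) + 2·0 + 2·2 + 0·1) = (-16, -8, 12, 8)
w2 = Dw1 = (4·(-16) + 5·(-8) + (-3)·12 + (-2)·8; 5·(-16) + 1·(-8) + 0·12 + 2·8; (-3)·(-16) + 0·(-8) + 2·12 + 2·8; (-2)·(-16) + 2·(-8) + 2·12 + 0·8) = (-156, -72, 88, 40)
The requested component of w2 is 88.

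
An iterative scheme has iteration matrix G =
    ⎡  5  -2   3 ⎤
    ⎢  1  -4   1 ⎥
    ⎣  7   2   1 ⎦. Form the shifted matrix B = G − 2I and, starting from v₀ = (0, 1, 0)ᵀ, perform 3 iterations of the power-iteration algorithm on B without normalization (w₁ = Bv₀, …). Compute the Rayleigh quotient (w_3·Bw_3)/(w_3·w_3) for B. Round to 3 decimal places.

μ ≈ -6.762

B = G − 2I has rows (3, -2, 3); (1, -6, 1); (7, 2, -1)
w1 = Bv₀ = (3·0 + (-2)·1 + 3·0; 1·0 + (-6)·1 + 1·0; 7·0 + 2·1 + (-1)·0) = (-2, -6, 2)
w2 = Bw1 = (3·(-2) + (-2)·(-6) + 3·2; 1·(-2) + (-6)·(-6) + 1·2; 7·(-2) + 2·(-6) + (-1)·2) = (12, 36, -28)
w3 = Bw2 = (-120, -232, 184)
Bw3 = (656, 1456, -1488)
w3·Bw3 = -690304; w3·w3 = 102080; μ ≈ -690304/102080 = -6.762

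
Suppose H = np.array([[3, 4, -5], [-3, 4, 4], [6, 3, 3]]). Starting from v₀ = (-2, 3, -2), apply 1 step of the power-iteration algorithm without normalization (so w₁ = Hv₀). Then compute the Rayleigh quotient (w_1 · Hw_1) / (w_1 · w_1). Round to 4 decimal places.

1.8238

w1 = Hv₀ = (3·(-2) + 4·3 + (-5)·(-2); (-3)·(-2) + 4·3 + 4·(-2); 6·(-2) + 3·3 + 3·(-2)) = (16, 10, -9)
Hw1 = (133, -44, 99)
w1·Hw1 = 16·133 + 10·(-44) + (-9)·99 = 797; w1·w1 = 16·16 + 10·10 + (-9)·(-9) = 437
λ ≈ 797/437 = 1.8238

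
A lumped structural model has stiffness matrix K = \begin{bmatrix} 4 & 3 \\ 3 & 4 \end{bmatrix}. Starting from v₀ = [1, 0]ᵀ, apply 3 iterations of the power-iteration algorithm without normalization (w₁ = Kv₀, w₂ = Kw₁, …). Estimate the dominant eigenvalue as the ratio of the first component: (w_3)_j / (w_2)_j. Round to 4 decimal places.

6.8800

w1 = Kv₀ = (4·1 + 3·0; 3·1 + 4·0) = (4, 3)
w2 = Kw1 = (4·4 + 3·3; 3·4 + 4·3) = (25, 24)
w3 = Kw2 = (172, 171)
Ratio at component: 172 / 25 = 6.8800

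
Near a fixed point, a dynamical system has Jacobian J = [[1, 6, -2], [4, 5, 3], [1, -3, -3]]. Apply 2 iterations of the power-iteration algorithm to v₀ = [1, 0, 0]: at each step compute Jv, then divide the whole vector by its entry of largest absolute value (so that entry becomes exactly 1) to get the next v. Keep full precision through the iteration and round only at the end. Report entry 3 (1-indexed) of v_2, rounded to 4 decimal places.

Jv0 = (1.00000, 4.00000, 1.00000); divide by 4.00000 → v1 = (0.25000, 1.00000, 0.25000)
Jv1 = (5.75000, 6.75000, -3.50000); divide by 6.75000 → v2 = (0.85185, 1.00000, -0.51852)
Requested entry of v2: -14/27 = -0.5185

-0.5185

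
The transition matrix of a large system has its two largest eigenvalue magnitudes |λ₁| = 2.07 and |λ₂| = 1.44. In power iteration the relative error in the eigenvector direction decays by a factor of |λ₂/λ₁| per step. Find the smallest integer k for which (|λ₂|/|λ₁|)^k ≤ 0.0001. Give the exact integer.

26

|λ₂/λ₁| = 1.44/2.07 = 0.69565
Need k ≥ ln(0.0001) / ln(0.69565) = -9.2103 / -0.3629 ≈ 25.379
Smallest integer k satisfying the bound: 26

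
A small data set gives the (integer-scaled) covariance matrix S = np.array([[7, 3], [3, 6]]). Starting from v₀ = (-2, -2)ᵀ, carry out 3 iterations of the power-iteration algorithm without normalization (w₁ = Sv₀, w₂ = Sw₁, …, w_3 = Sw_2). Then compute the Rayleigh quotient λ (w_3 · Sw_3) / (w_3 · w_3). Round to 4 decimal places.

λ ≈ 9.5413

w1 = Sv₀ = (-20, -18)
w2 = Sw1 = (-194, -168)
w3 = Sw2 = (-1862, -1590)
Sw3 = (-17804, -15126)
w3·Sw3 = (-1862)·(-17804) + (-1590)·(-15126) = 57201388; w3·w3 = (-1862)·(-1862) + (-1590)·(-1590) = 5995144
λ ≈ 57201388/5995144 = 9.5413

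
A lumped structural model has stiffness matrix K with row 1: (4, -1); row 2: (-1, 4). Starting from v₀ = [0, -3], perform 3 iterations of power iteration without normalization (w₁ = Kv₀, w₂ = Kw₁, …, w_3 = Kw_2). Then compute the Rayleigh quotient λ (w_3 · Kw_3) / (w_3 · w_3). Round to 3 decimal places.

4.911

w1 = Kv₀ = (3, -12)
w2 = Kw1 = (24, -51)
w3 = Kw2 = (147, -228)
Kw3 = (816, -1059)
w3·Kw3 = 147·816 + (-228)·(-1059) = 361404; w3·w3 = 147·147 + (-228)·(-228) = 73593
λ ≈ 361404/73593 = 4.911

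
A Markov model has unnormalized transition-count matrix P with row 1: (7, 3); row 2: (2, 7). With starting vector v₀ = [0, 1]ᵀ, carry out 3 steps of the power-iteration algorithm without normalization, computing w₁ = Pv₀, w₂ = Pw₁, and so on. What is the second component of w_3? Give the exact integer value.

w1 = Pv₀ = (7·0 + 3·1; 2·0 + 7·1) = (3, 7)
w2 = Pw1 = (7·3 + 3·7; 2·3 + 7·7) = (42, 55)
w3 = Pw2 = (459, 469)
The requested component of w3 is 469.

469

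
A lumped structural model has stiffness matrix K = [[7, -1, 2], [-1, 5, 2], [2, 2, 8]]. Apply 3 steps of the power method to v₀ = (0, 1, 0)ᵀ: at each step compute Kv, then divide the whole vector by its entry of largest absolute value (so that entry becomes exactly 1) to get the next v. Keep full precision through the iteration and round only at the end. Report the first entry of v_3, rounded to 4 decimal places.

-0.1610

Kv0 = (-1.00000, 5.00000, 2.00000); divide by 5.00000 → v1 = (-0.20000, 1.00000, 0.40000)
Kv1 = (-1.60000, 6.00000, 4.80000); divide by 6.00000 → v2 = (-0.26667, 1.00000, 0.80000)
Kv2 = (-1.26667, 6.86667, 7.86667); divide by 7.86667 → v3 = (-0.16102, 0.87288, 1.00000)
Requested entry of v3: -38/236 = -0.1610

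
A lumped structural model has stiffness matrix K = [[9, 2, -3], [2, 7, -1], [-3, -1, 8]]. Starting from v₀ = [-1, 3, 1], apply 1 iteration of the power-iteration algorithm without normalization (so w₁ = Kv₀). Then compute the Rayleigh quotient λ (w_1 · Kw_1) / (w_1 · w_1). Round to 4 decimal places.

w1 = Kv₀ = (9·(-1) + 2·3 + (-3)·1; 2·(-1) + 7·3 + (-1)·1; (-3)·(-1) + (-1)·3 + 8·1) = (-6, 18, 8)
Kw1 = (-42, 106, 64)
w1·Kw1 = (-6)·(-42) + 18·106 + 8·64 = 2672; w1·w1 = (-6)·(-6) + 18·18 + 8·8 = 424
λ ≈ 2672/424 = 6.3019

λ ≈ 6.3019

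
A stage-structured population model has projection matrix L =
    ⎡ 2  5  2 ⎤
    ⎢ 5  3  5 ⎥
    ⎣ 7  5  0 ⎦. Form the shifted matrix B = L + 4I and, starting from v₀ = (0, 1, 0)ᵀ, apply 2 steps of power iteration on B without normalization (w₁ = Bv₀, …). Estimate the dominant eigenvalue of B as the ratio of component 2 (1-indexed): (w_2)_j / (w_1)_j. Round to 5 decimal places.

μ ≈ 14.14286

B = L + 4I has rows (6, 5, 2); (5, 7, 5); (7, 5, 4)
w1 = Bv₀ = (5, 7, 5)
w2 = Bw1 = (75, 99, 90)
Ratio: 99/7 = 14.14286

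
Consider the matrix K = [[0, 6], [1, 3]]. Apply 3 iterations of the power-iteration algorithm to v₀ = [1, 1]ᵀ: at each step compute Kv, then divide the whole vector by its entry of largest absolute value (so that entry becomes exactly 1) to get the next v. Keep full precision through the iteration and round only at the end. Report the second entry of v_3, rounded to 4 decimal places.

0.7222

Kv0 = (6.00000, 4.00000); divide by 6.00000 → v1 = (1.00000, 0.66667)
Kv1 = (4.00000, 3.00000); divide by 4.00000 → v2 = (1.00000, 0.75000)
Kv2 = (4.50000, 3.25000); divide by 4.50000 → v3 = (1.00000, 0.72222)
Requested entry of v3: 78/108 = 0.7222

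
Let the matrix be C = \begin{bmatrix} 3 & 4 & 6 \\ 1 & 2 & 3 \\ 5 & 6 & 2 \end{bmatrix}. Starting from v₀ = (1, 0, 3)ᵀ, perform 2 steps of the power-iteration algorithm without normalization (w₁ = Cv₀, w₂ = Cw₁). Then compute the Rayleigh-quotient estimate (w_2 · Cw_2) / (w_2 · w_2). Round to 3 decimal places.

10.163

w1 = Cv₀ = (3·1 + 4·0 + 6·3; 1·1 + 2·0 + 3·3; 5·1 + 6·0 + 2·3) = (21, 10, 11)
w2 = Cw1 = (3·21 + 4·10 + 6·11; 1·21 + 2·10 + 3·11; 5·21 + 6·10 + 2·11) = (169, 74, 187)
Cw2 = (1925, 878, 1663)
w2·Cw2 = 169·1925 + 74·878 + 187·1663 = 701278; w2·w2 = 169·169 + 74·74 + 187·187 = 69006
λ ≈ 701278/69006 = 10.163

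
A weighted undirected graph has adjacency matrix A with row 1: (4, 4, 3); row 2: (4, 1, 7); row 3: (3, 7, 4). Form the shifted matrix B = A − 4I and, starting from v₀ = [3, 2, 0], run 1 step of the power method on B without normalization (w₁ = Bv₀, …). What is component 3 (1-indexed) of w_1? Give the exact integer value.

B = A − 4I has rows (0, 4, 3); (4, -3, 7); (3, 7, 0)
w1 = Bv₀ = (0·3 + 4·2 + 3·0; 4·3 + (-3)·2 + 7·0; 3·3 + 7·2 + 0·0) = (8, 6, 23)
Requested component of w1: 23

23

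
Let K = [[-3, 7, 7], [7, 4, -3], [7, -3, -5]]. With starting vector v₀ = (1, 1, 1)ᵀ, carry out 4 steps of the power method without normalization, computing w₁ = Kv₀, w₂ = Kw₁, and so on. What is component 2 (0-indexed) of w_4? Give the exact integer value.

9406

w1 = Kv₀ = (11, 8, -1)
w2 = Kw1 = (16, 112, 58)
w3 = Kw2 = (1142, 386, -514)
w4 = Kw3 = (-4322, 11080, 9406)
The requested component of w4 is 9406.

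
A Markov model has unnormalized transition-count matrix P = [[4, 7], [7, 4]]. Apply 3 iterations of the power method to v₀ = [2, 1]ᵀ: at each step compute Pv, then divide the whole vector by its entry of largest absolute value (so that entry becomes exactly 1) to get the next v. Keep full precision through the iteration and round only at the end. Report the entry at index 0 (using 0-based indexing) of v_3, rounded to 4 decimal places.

Pv0 = (15.00000, 18.00000); divide by 18.00000 → v1 = (0.83333, 1.00000)
Pv1 = (10.33333, 9.83333); divide by 10.33333 → v2 = (1.00000, 0.95161)
Pv2 = (10.66129, 10.80645); divide by 10.80645 → v3 = (0.98657, 1.00000)
Requested entry of v3: 1983/2010 = 0.9866

0.9866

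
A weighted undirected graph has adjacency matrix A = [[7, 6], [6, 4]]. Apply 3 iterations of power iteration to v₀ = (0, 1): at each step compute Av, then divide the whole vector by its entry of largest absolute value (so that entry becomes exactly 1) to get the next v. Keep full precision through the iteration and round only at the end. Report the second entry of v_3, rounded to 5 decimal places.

Av0 = (6.000000, 4.000000); divide by 6.000000 → v1 = (1.000000, 0.666667)
Av1 = (11.000000, 8.666667); divide by 11.000000 → v2 = (1.000000, 0.787879)
Av2 = (11.727273, 9.151515); divide by 11.727273 → v3 = (1.000000, 0.780362)
Requested entry of v3: 604/774 = 0.78036

0.78036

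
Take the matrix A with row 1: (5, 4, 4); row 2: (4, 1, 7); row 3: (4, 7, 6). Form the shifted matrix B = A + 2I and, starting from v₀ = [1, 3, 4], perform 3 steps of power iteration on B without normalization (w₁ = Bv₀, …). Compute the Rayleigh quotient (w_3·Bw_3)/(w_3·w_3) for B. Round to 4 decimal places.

16.2940

B = A + 2I has rows (7, 4, 4); (4, 3, 7); (4, 7, 8)
w1 = Bv₀ = (7·1 + 4·3 + 4·4; 4·1 + 3·3 + 7·4; 4·1 + 7·3 + 8·4) = (35, 41, 57)
w2 = Bw1 = (7·35 + 4·41 + 4·57; 4·35 + 3·41 + 7·57; 4·35 + 7·41 + 8·57) = (637, 662, 883)
w3 = Bw2 = (10639, 10715, 14246)
Bw3 = (174317, 174423, 231529)
w3·Bw3 = 7021863142; w3·w3 = 430948062; μ ≈ 7021863142/430948062 = 16.2940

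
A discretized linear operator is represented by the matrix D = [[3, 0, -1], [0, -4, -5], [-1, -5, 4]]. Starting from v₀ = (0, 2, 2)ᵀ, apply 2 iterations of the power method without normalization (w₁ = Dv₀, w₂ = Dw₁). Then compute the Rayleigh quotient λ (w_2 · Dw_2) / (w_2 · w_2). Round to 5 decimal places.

-4.84430

w1 = Dv₀ = (-2, -18, -2)
w2 = Dw1 = (-4, 82, 84)
Dw2 = (-96, -748, -70)
w2·Dw2 = (-4)·(-96) + 82·(-748) + 84·(-70) = -66832; w2·w2 = (-4)·(-4) + 82·82 + 84·84 = 13796
λ ≈ -66832/13796 = -4.84430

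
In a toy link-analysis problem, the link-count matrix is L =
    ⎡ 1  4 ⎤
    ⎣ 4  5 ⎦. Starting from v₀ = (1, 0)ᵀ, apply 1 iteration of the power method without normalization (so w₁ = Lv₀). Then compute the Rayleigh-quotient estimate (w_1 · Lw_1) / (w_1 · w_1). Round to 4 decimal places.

λ ≈ 6.6471

w1 = Lv₀ = (1, 4)
Lw1 = (17, 24)
w1·Lw1 = 1·17 + 4·24 = 113; w1·w1 = 1·1 + 4·4 = 17
λ ≈ 113/17 = 6.6471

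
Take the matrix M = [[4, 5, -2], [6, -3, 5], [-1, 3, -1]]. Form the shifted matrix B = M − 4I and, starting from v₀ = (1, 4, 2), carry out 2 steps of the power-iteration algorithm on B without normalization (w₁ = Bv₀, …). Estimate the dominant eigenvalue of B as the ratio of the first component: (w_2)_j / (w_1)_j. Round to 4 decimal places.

μ ≈ -3.8750

B = M − 4I has rows (0, 5, -2); (6, -7, 5); (-1, 3, -5)
w1 = Bv₀ = (0·1 + 5·4 + (-2)·2; 6·1 + (-7)·4 + 5·2; (-1)·1 + 3·4 + (-5)·2) = (16, -12, 1)
w2 = Bw1 = (0·16 + 5·(-12) + (-2)·1; 6·16 + (-7)·(-12) + 5·1; (-1)·16 + 3·(-12) + (-5)·1) = (-62, 185, -57)
Ratio: -62/16 = -3.8750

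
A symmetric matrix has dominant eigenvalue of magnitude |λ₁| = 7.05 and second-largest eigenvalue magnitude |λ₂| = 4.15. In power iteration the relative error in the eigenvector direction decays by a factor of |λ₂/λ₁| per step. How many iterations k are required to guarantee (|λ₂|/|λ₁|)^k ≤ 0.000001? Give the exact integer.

|λ₂/λ₁| = 4.15/7.05 = 0.58865
Need k ≥ ln(0.000001) / ln(0.58865) = -13.8155 / -0.5299 ≈ 26.071
Smallest integer k satisfying the bound: 27

27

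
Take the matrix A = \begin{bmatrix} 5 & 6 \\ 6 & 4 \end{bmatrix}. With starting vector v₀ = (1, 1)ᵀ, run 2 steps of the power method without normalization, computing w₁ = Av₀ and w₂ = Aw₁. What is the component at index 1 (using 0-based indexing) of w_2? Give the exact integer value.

106

w1 = Av₀ = (5·1 + 6·1; 6·1 + 4·1) = (11, 10)
w2 = Aw1 = (5·11 + 6·10; 6·11 + 4·10) = (115, 106)
The requested component of w2 is 106.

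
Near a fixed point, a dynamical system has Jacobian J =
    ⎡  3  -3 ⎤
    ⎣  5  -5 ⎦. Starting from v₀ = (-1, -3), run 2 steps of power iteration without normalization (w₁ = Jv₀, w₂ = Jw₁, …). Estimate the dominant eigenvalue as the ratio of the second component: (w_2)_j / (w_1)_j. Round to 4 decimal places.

w1 = Jv₀ = (6, 10)
w2 = Jw1 = (-12, -20)
Ratio at component: -20 / 10 = -2.0000

λ ≈ -2.0000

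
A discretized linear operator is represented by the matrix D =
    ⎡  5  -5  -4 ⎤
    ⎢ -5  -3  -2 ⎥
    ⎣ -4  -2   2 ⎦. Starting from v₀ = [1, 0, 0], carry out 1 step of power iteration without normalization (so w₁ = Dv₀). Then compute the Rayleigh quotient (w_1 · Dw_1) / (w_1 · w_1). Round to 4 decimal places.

6.2424

w1 = Dv₀ = (5·1 + (-5)·0 + (-4)·0; (-5)·1 + (-3)·0 + (-2)·0; (-4)·1 + (-2)·0 + 2·0) = (5, -5, -4)
Dw1 = (66, -2, -18)
w1·Dw1 = 5·66 + (-5)·(-2) + (-4)·(-18) = 412; w1·w1 = 5·5 + (-5)·(-5) + (-4)·(-4) = 66
λ ≈ 412/66 = 6.2424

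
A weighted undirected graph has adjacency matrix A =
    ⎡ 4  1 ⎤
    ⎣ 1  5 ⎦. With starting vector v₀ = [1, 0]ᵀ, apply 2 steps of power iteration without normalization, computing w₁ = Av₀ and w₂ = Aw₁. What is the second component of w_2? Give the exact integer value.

w1 = Av₀ = (4, 1)
w2 = Aw1 = (17, 9)
The requested component of w2 is 9.

9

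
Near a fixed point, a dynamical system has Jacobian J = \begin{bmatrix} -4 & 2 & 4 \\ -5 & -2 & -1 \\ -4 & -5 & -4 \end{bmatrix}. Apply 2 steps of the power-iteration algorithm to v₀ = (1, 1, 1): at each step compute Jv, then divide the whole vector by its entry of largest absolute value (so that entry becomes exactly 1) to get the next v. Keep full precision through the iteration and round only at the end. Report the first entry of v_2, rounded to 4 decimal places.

Jv0 = (2.00000, -8.00000, -13.00000); divide by -13.00000 → v1 = (-0.15385, 0.61538, 1.00000)
Jv1 = (5.84615, -1.46154, -6.46154); divide by -6.46154 → v2 = (-0.90476, 0.22619, 1.00000)
Requested entry of v2: -76/84 = -0.9048

-0.9048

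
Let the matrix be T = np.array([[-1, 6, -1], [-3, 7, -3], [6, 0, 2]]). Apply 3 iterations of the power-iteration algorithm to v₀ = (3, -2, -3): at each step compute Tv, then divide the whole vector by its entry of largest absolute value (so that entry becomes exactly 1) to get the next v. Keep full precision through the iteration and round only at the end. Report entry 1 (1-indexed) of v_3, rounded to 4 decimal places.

Tv0 = (-12.00000, -14.00000, 12.00000); divide by -14.00000 → v1 = (0.85714, 1.00000, -0.85714)
Tv1 = (6.00000, 7.00000, 3.42857); divide by 7.00000 → v2 = (0.85714, 1.00000, 0.48980)
Tv2 = (4.65306, 2.95918, 6.12245); divide by 6.12245 → v3 = (0.76000, 0.48333, 1.00000)
Requested entry of v3: -456/-600 = 0.7600

0.7600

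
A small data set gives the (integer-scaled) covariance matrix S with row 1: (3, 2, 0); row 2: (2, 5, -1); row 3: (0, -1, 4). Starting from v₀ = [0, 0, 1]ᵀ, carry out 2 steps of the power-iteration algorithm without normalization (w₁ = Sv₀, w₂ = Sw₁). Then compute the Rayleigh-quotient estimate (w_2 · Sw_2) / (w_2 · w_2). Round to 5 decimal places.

w1 = Sv₀ = (3·0 + 2·0 + 0·1; 2·0 + 5·0 + (-1)·1; 0·0 + (-1)·0 + 4·1) = (0, -1, 4)
w2 = Sw1 = (3·0 + 2·(-1) + 0·4; 2·0 + 5·(-1) + (-1)·4; 0·0 + (-1)·(-1) + 4·4) = (-2, -9, 17)
Sw2 = (-24, -66, 77)
w2·Sw2 = (-2)·(-24) + (-9)·(-66) + 17·77 = 1951; w2·w2 = (-2)·(-2) + (-9)·(-9) + 17·17 = 374
λ ≈ 1951/374 = 5.21658

λ ≈ 5.21658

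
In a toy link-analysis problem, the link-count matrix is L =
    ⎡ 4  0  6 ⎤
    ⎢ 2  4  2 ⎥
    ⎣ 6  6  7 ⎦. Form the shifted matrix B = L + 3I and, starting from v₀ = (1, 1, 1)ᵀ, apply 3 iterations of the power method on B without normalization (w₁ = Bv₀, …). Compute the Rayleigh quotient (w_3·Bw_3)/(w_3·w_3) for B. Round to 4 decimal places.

μ ≈ 16.1350

B = L + 3I has rows (7, 0, 6); (2, 7, 2); (6, 6, 10)
w1 = Bv₀ = (13, 11, 22)
w2 = Bw1 = (223, 147, 364)
w3 = Bw2 = (3745, 2203, 5860)
Bw3 = (61375, 34631, 94288)
w3·Bw3 = 858669148; w3·w3 = 53217834; μ ≈ 858669148/53217834 = 16.1350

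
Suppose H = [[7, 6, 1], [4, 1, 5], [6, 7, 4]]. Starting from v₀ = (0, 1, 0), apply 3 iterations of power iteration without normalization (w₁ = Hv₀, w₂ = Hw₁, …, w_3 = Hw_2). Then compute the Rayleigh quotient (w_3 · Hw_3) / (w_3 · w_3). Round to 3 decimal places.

w1 = Hv₀ = (6, 1, 7)
w2 = Hw1 = (55, 60, 71)
w3 = Hw2 = (816, 635, 1034)
Hw3 = (10556, 9069, 13477)
w3·Hw3 = 816·10556 + 635·9069 + 1034·13477 = 28307729; w3·w3 = 816·816 + 635·635 + 1034·1034 = 2138237
λ ≈ 28307729/2138237 = 13.239

13.239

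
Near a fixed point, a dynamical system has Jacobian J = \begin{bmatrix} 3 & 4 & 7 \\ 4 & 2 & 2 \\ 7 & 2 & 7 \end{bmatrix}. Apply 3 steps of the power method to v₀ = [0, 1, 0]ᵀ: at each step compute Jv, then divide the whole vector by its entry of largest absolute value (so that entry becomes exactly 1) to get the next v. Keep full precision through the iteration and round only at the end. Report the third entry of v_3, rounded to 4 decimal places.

1.0000

Jv0 = (4.00000, 2.00000, 2.00000); divide by 4.00000 → v1 = (1.00000, 0.50000, 0.50000)
Jv1 = (8.50000, 6.00000, 11.50000); divide by 11.50000 → v2 = (0.73913, 0.52174, 1.00000)
Jv2 = (11.30435, 6.00000, 13.21739); divide by 13.21739 → v3 = (0.85526, 0.45395, 1.00000)
Requested entry of v3: 608/608 = 1.0000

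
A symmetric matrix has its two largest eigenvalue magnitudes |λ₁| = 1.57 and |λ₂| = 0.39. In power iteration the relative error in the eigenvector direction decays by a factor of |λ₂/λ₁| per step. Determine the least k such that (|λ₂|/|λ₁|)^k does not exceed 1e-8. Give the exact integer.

14

|λ₂/λ₁| = 0.39/1.57 = 0.24841
Need k ≥ ln(1e-8) / ln(0.24841) = -18.4207 / -1.3927 ≈ 13.227
Smallest integer k satisfying the bound: 14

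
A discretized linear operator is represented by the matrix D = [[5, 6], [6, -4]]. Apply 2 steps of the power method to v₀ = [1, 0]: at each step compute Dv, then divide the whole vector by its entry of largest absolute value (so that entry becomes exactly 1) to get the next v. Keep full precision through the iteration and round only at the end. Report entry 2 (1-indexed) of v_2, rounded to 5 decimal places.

Dv0 = (5.000000, 6.000000); divide by 6.000000 → v1 = (0.833333, 1.000000)
Dv1 = (10.166667, 1.000000); divide by 10.166667 → v2 = (1.000000, 0.098361)
Requested entry of v2: 6/61 = 0.09836

0.09836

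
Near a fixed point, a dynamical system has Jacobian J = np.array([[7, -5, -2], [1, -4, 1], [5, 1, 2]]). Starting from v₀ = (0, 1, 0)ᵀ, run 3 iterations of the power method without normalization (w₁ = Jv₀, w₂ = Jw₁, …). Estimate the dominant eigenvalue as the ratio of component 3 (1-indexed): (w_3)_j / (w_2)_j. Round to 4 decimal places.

λ ≈ 4.7037

w1 = Jv₀ = (7·0 + (-5)·1 + (-2)·0; 1·0 + (-4)·1 + 1·0; 5·0 + 1·1 + 2·0) = (-5, -4, 1)
w2 = Jw1 = (7·(-5) + (-5)·(-4) + (-2)·1; 1·(-5) + (-4)·(-4) + 1·1; 5·(-5) + 1·(-4) + 2·1) = (-17, 12, -27)
w3 = Jw2 = (-125, -92, -127)
Ratio at component: -127 / -27 = 4.7037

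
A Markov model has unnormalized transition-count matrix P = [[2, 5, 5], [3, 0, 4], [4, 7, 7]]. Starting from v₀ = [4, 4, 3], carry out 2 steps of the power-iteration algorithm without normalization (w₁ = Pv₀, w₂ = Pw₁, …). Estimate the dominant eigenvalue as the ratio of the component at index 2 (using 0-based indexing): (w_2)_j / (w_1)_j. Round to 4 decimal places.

12.2308

w1 = Pv₀ = (43, 24, 65)
w2 = Pw1 = (531, 389, 795)
Ratio at component: 795 / 65 = 12.2308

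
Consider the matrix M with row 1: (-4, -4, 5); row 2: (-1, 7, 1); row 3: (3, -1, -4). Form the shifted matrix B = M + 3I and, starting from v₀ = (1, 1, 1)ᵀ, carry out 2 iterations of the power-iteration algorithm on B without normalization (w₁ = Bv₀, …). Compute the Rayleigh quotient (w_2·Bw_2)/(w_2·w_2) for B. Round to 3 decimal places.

B = M + 3I has rows (-1, -4, 5); (-1, 10, 1); (3, -1, -1)
w1 = Bv₀ = (0, 10, 1)
w2 = Bw1 = (-35, 101, -11)
Bw2 = (-424, 1034, -195)
w2·Bw2 = 121419; w2·w2 = 11547; μ ≈ 121419/11547 = 10.515

10.515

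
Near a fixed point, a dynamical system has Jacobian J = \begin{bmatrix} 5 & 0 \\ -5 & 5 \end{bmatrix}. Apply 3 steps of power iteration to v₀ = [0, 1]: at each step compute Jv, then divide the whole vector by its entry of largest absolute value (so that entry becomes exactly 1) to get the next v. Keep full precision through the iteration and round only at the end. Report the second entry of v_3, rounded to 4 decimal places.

Jv0 = (0.00000, 5.00000); divide by 5.00000 → v1 = (0.00000, 1.00000)
Jv1 = (0.00000, 5.00000); divide by 5.00000 → v2 = (0.00000, 1.00000)
Jv2 = (0.00000, 5.00000); divide by 5.00000 → v3 = (0.00000, 1.00000)
Requested entry of v3: 125/125 = 1.0000

1.0000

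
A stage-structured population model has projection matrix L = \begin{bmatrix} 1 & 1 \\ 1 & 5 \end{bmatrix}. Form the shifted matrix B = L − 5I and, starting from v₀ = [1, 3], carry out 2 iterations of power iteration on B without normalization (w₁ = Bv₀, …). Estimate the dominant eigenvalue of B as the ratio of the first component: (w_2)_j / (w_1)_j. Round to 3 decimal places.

-5.000

B = L − 5I has rows (-4, 1); (1, 0)
w1 = Bv₀ = (-1, 1)
w2 = Bw1 = (5, -1)
Ratio: 5/-1 = -5.000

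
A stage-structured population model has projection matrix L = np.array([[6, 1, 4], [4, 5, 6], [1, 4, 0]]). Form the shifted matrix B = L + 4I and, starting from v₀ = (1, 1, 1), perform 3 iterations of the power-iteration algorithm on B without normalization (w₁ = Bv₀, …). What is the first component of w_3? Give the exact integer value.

2843

B = L + 4I has rows (10, 1, 4); (4, 9, 6); (1, 4, 4)
w1 = Bv₀ = (15, 19, 9)
w2 = Bw1 = (205, 285, 127)
w3 = Bw2 = (2843, 4147, 1853)
Requested component of w3: 2843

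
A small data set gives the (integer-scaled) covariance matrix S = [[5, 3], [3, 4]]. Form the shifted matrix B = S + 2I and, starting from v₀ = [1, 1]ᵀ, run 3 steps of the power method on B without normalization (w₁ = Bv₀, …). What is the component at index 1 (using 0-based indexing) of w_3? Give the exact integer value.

795

B = S + 2I has rows (7, 3); (3, 6)
w1 = Bv₀ = (10, 9)
w2 = Bw1 = (97, 84)
w3 = Bw2 = (931, 795)
Requested component of w3: 795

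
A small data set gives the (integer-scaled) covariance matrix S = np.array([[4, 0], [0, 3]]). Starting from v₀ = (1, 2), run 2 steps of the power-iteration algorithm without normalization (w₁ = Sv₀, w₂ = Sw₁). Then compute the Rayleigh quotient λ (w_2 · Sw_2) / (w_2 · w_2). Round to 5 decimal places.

λ ≈ 3.44138

w1 = Sv₀ = (4, 6)
w2 = Sw1 = (16, 18)
Sw2 = (64, 54)
w2·Sw2 = 16·64 + 18·54 = 1996; w2·w2 = 16·16 + 18·18 = 580
λ ≈ 1996/580 = 3.44138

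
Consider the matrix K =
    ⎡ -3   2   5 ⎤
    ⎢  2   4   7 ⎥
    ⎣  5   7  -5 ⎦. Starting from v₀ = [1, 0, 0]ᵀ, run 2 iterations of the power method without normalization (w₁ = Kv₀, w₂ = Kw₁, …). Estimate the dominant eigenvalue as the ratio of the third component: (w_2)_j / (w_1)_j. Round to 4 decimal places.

λ ≈ -5.2000

w1 = Kv₀ = ((-3)·1 + 2·0 + 5·0; 2·1 + 4·0 + 7·0; 5·1 + 7·0 + (-5)·0) = (-3, 2, 5)
w2 = Kw1 = ((-3)·(-3) + 2·2 + 5·5; 2·(-3) + 4·2 + 7·5; 5·(-3) + 7·2 + (-5)·5) = (38, 37, -26)
Ratio at component: -26 / 5 = -5.2000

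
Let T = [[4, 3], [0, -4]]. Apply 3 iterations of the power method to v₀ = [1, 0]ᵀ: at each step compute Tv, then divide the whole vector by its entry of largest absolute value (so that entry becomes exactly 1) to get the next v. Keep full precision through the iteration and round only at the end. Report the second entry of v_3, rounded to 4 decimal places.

Tv0 = (4.00000, 0.00000); divide by 4.00000 → v1 = (1.00000, 0.00000)
Tv1 = (4.00000, 0.00000); divide by 4.00000 → v2 = (1.00000, 0.00000)
Tv2 = (4.00000, 0.00000); divide by 4.00000 → v3 = (1.00000, 0.00000)
Requested entry of v3: 0/64 = 0.0000

0.0000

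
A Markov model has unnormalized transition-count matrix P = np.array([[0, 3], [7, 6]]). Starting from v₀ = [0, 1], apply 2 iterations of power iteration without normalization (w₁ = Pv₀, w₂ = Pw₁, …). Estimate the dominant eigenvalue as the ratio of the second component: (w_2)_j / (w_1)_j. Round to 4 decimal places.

w1 = Pv₀ = (3, 6)
w2 = Pw1 = (18, 57)
Ratio at component: 57 / 6 = 9.5000

9.5000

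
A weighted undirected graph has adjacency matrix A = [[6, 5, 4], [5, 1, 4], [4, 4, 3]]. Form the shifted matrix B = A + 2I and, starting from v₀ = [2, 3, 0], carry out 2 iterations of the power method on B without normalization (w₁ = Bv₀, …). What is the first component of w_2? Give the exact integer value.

423

B = A + 2I has rows (8, 5, 4); (5, 3, 4); (4, 4, 5)
w1 = Bv₀ = (8·2 + 5·3 + 4·0; 5·2 + 3·3 + 4·0; 4·2 + 4·3 + 5·0) = (31, 19, 20)
w2 = Bw1 = (8·31 + 5·19 + 4·20; 5·31 + 3·19 + 4·20; 4·31 + 4·19 + 5·20) = (423, 292, 300)
Requested component of w2: 423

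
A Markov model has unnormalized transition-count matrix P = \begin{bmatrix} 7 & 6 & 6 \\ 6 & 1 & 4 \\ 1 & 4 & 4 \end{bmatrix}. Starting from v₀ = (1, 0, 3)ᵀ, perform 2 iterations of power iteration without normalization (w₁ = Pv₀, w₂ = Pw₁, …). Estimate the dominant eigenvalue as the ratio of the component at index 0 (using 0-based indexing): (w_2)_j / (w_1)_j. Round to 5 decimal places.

w1 = Pv₀ = (7·1 + 6·0 + 6·3; 6·1 + 1·0 + 4·3; 1·1 + 4·0 + 4·3) = (25, 18, 13)
w2 = Pw1 = (7·25 + 6·18 + 6·13; 6·25 + 1·18 + 4·13; 1·25 + 4·18 + 4·13) = (361, 220, 149)
Ratio at component: 361 / 25 = 14.44000

λ ≈ 14.44000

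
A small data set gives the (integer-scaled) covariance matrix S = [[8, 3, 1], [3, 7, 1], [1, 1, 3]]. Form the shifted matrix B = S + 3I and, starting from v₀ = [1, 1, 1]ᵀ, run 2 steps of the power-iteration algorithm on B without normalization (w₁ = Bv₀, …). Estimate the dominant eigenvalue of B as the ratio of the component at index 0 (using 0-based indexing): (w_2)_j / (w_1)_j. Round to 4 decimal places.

μ ≈ 14.3333

B = S + 3I has rows (11, 3, 1); (3, 10, 1); (1, 1, 6)
w1 = Bv₀ = (11·1 + 3·1 + 1·1; 3·1 + 10·1 + 1·1; 1·1 + 1·1 + 6·1) = (15, 14, 8)
w2 = Bw1 = (11·15 + 3·14 + 1·8; 3·15 + 10·14 + 1·8; 1·15 + 1·14 + 6·8) = (215, 193, 77)
Ratio: 215/15 = 14.3333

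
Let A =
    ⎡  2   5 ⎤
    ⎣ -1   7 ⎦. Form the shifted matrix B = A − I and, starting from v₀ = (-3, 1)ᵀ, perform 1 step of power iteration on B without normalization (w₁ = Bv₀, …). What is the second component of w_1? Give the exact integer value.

B = A − I has rows (1, 5); (-1, 6)
w1 = Bv₀ = (2, 9)
Requested component of w1: 9

9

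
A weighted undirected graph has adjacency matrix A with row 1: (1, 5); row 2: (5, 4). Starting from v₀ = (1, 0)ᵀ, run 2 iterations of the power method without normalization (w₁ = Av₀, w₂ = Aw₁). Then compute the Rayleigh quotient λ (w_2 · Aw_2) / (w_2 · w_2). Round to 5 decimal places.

7.43736

w1 = Av₀ = (1·1 + 5·0; 5·1 + 4·0) = (1, 5)
w2 = Aw1 = (1·1 + 5·5; 5·1 + 4·5) = (26, 25)
Aw2 = (151, 230)
w2·Aw2 = 26·151 + 25·230 = 9676; w2·w2 = 26·26 + 25·25 = 1301
λ ≈ 9676/1301 = 7.43736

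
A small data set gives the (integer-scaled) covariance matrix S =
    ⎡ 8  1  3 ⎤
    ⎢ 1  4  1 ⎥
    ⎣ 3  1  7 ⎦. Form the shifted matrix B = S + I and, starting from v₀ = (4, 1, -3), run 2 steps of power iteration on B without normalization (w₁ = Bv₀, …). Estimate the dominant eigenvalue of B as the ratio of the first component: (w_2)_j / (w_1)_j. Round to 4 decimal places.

B = S + I has rows (9, 1, 3); (1, 5, 1); (3, 1, 8)
w1 = Bv₀ = (9·4 + 1·1 + 3·(-3); 1·4 + 5·1 + 1·(-3); 3·4 + 1·1 + 8·(-3)) = (28, 6, -11)
w2 = Bw1 = (9·28 + 1·6 + 3·(-11); 1·28 + 5·6 + 1·(-11); 3·28 + 1·6 + 8·(-11)) = (225, 47, 2)
Ratio: 225/28 = 8.0357

8.0357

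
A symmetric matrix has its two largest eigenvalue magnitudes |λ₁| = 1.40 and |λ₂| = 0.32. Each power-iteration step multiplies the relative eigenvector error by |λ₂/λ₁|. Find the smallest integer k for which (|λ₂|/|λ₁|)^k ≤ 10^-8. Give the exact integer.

|λ₂/λ₁| = 0.32/1.40 = 0.22857
Need k ≥ ln(10^-8) / ln(0.22857) = -18.4207 / -1.4759 ≈ 12.481
Smallest integer k satisfying the bound: 13

13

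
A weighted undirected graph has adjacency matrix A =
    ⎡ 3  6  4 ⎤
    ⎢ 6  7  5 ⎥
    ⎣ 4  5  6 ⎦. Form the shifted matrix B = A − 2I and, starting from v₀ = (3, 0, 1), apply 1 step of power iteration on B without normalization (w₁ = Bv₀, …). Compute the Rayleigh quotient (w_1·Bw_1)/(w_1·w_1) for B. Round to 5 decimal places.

B = A − 2I has rows (1, 6, 4); (6, 5, 5); (4, 5, 4)
w1 = Bv₀ = (1·3 + 6·0 + 4·1; 6·3 + 5·0 + 5·1; 4·3 + 5·0 + 4·1) = (7, 23, 16)
Bw1 = (209, 237, 207)
w1·Bw1 = 10226; w1·w1 = 834; μ ≈ 10226/834 = 12.26139

12.26139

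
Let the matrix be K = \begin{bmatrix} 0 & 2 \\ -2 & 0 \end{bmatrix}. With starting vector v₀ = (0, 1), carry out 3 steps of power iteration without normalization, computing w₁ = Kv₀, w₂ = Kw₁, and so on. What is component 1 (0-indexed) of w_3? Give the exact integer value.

0

w1 = Kv₀ = (2, 0)
w2 = Kw1 = (0, -4)
w3 = Kw2 = (-8, 0)
The requested component of w3 is 0.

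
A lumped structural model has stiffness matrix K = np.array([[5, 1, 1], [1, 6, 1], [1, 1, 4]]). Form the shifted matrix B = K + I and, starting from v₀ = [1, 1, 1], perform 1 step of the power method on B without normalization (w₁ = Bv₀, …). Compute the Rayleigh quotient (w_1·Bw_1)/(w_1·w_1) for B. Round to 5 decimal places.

μ ≈ 8.13402

B = K + I has rows (6, 1, 1); (1, 7, 1); (1, 1, 5)
w1 = Bv₀ = (8, 9, 7)
Bw1 = (64, 78, 52)
w1·Bw1 = 1578; w1·w1 = 194; μ ≈ 1578/194 = 8.13402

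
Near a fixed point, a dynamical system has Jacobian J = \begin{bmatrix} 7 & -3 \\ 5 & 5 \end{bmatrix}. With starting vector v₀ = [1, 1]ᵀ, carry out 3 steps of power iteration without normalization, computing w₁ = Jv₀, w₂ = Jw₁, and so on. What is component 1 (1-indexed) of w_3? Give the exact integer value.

-224

w1 = Jv₀ = (4, 10)
w2 = Jw1 = (-2, 70)
w3 = Jw2 = (-224, 340)
The requested component of w3 is -224.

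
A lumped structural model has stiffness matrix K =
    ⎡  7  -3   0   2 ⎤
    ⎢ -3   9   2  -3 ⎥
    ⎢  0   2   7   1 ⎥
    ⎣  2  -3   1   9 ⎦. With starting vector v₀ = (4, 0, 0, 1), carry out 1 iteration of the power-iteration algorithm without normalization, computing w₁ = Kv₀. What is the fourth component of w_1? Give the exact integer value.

w1 = Kv₀ = (30, -15, 1, 17)
The requested component of w1 is 17.

17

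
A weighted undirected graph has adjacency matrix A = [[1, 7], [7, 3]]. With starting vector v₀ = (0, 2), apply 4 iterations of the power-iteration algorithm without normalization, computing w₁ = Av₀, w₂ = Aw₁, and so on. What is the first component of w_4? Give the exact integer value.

w1 = Av₀ = (1·0 + 7·2; 7·0 + 3·2) = (14, 6)
w2 = Aw1 = (1·14 + 7·6; 7·14 + 3·6) = (56, 116)
w3 = Aw2 = (868, 740)
w4 = Aw3 = (6048, 8296)
The requested component of w4 is 6048.

6048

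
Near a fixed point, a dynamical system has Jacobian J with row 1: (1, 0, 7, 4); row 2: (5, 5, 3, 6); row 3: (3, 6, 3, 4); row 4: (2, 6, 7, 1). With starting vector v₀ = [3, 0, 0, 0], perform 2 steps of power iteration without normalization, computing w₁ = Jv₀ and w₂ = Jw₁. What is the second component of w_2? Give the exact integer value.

w1 = Jv₀ = (1·3 + 0·0 + 7·0 + 4·0; 5·3 + 5·0 + 3·0 + 6·0; 3·3 + 6·0 + 3·0 + 4·0; 2·3 + 6·0 + 7·0 + 1·0) = (3, 15, 9, 6)
w2 = Jw1 = (1·3 + 0·15 + 7·9 + 4·6; 5·3 + 5·15 + 3·9 + 6·6; 3·3 + 6·15 + 3·9 + 4·6; 2·3 + 6·15 + 7·9 + 1·6) = (90, 153, 150, 165)
The requested component of w2 is 153.

153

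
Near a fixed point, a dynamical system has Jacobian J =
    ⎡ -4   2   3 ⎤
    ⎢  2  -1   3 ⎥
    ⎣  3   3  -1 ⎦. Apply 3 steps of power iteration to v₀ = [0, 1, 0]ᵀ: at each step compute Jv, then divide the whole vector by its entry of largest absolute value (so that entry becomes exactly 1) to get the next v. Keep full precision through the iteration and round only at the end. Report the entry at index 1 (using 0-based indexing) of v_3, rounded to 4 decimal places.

Jv0 = (2.00000, -1.00000, 3.00000); divide by 3.00000 → v1 = (0.66667, -0.33333, 1.00000)
Jv1 = (-0.33333, 4.66667, 0.00000); divide by 4.66667 → v2 = (-0.07143, 1.00000, 0.00000)
Jv2 = (2.28571, -1.14286, 2.78571); divide by 2.78571 → v3 = (0.82051, -0.41026, 1.00000)
Requested entry of v3: -16/39 = -0.4103

-0.4103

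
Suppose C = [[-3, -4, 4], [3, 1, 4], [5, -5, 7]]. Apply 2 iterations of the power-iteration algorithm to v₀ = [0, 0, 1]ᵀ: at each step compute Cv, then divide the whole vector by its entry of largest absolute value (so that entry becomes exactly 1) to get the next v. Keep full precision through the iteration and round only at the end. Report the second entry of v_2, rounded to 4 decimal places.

Cv0 = (4.00000, 4.00000, 7.00000); divide by 7.00000 → v1 = (0.57143, 0.57143, 1.00000)
Cv1 = (0.00000, 6.28571, 7.00000); divide by 7.00000 → v2 = (0.00000, 0.89796, 1.00000)
Requested entry of v2: 44/49 = 0.8980

0.8980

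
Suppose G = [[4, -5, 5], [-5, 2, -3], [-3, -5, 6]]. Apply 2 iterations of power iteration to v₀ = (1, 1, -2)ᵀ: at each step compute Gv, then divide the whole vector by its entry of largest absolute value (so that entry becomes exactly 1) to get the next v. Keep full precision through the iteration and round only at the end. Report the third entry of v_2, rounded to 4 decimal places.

0.6415

Gv0 = (-11.00000, 3.00000, -20.00000); divide by -20.00000 → v1 = (0.55000, -0.15000, 1.00000)
Gv1 = (7.95000, -6.05000, 5.10000); divide by 7.95000 → v2 = (1.00000, -0.76101, 0.64151)
Requested entry of v2: -102/-159 = 0.6415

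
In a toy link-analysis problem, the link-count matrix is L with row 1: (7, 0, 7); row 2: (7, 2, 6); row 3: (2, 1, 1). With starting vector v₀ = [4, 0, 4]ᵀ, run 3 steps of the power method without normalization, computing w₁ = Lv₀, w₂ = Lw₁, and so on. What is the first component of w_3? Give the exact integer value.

w1 = Lv₀ = (7·4 + 0·0 + 7·4; 7·4 + 2·0 + 6·4; 2·4 + 1·0 + 1·4) = (56, 52, 12)
w2 = Lw1 = (7·56 + 0·52 + 7·12; 7·56 + 2·52 + 6·12; 2·56 + 1·52 + 1·12) = (476, 568, 176)
w3 = Lw2 = (4564, 5524, 1696)
The requested component of w3 is 4564.

4564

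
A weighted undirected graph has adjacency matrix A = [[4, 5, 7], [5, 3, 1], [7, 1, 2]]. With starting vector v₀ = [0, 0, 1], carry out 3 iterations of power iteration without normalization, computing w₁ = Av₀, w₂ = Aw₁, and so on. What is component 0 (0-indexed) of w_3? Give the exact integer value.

w1 = Av₀ = (4·0 + 5·0 + 7·1; 5·0 + 3·0 + 1·1; 7·0 + 1·0 + 2·1) = (7, 1, 2)
w2 = Aw1 = (4·7 + 5·1 + 7·2; 5·7 + 3·1 + 1·2; 7·7 + 1·1 + 2·2) = (47, 40, 54)
w3 = Aw2 = (766, 409, 477)
The requested component of w3 is 766.

766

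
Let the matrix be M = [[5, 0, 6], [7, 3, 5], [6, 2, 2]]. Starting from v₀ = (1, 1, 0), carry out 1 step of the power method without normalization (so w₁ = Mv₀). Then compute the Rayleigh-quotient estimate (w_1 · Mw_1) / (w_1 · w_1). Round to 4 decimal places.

λ ≈ 10.2804

w1 = Mv₀ = (5, 10, 8)
Mw1 = (73, 105, 66)
w1·Mw1 = 5·73 + 10·105 + 8·66 = 1943; w1·w1 = 5·5 + 10·10 + 8·8 = 189
λ ≈ 1943/189 = 10.2804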